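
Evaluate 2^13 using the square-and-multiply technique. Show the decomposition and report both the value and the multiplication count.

Computing 2^13 by squaring (build up from 2^1; each line after the first costs one multiplication):

2^1 = 2
2^2 = (2^1)^2 = 2^2 = 4
2^3 = 2 * 2^2 = 2 * 4 = 8
2^6 = (2^3)^2 = 8^2 = 64
2^12 = (2^6)^2 = 64^2 = 4096
2^13 = 2 * 2^12 = 2 * 4096 = 8192

Result: 8192
Multiplications needed: 5 (5 lines after 2^1)

2^13 = 8192. Using exponentiation by squaring, this requires 5 multiplications. The key idea: if the exponent is even, square the half-power; if odd, multiply by the base once.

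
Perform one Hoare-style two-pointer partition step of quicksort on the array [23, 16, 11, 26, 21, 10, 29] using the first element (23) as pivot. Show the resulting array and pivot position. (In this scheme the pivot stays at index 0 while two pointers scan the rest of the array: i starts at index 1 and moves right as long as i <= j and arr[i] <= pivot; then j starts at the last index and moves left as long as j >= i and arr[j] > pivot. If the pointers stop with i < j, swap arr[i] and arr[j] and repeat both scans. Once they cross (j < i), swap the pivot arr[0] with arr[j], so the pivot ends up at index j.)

Hoare-style two-pointer partition with pivot = 23:

Initial array: [23, 16, 11, 26, 21, 10, 29]

Pointers start at i = 1, j = 6.
i stops at index 3 (arr[3]=26 > 23), j stops at index 5 (arr[5]=10 <= 23): swap arr[3] and arr[5], array becomes [23, 16, 11, 10, 21, 26, 29]
i ends at 5, j ends at 4: the pointers have crossed (j < i), so scanning stops.

Swap pivot arr[0] with arr[4] to place pivot at position 4: [21, 16, 11, 10, 23, 26, 29]
Pivot position: 4

After partitioning with pivot 23, the array becomes [21, 16, 11, 10, 23, 26, 29]. The pivot is placed at index 4. All elements to the left of the pivot are <= 23, and all elements to the right are > 23.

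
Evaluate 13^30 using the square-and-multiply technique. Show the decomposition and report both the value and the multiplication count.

Computing 13^30 by squaring (build up from 13^1; each line after the first costs one multiplication):

13^1 = 13
13^2 = (13^1)^2 = 13^2 = 169
13^3 = 13 * 13^2 = 13 * 169 = 2197
13^6 = (13^3)^2 = 2197^2 = 4826809
13^7 = 13 * 13^6 = 13 * 4826809 = 62748517
13^14 = (13^7)^2 = 62748517^2 = 3937376385699289
13^15 = 13 * 13^14 = 13 * 3937376385699289 = 51185893014090757
13^30 = (13^15)^2 = 51185893014090757^2 = 2619995643649944960380551432833049

Result: 2619995643649944960380551432833049
Multiplications needed: 7 (7 lines after 13^1)

13^30 = 2619995643649944960380551432833049. Using exponentiation by squaring, this requires 7 multiplications. The key idea: if the exponent is even, square the half-power; if odd, multiply by the base once.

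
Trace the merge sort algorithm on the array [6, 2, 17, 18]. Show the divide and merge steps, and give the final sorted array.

Merge sort trace:

Split: [6, 2, 17, 18] -> [6, 2] and [17, 18]
  Split: [6, 2] -> [6] and [2]
  Merge: [6] + [2] -> [2, 6]
  Split: [17, 18] -> [17] and [18]
  Merge: [17] + [18] -> [17, 18]
Merge: [2, 6] + [17, 18] -> [2, 6, 17, 18]

Final sorted array: [2, 6, 17, 18]

The merge sort proceeds by recursively splitting the array and merging sorted halves.
After all merges, the sorted array is [2, 6, 17, 18].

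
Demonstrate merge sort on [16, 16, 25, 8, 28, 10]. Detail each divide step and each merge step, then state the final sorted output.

Merge sort trace:

Split: [16, 16, 25, 8, 28, 10] -> [16, 16, 25] and [8, 28, 10]
  Split: [16, 16, 25] -> [16] and [16, 25]
    Split: [16, 25] -> [16] and [25]
    Merge: [16] + [25] -> [16, 25]
  Merge: [16] + [16, 25] -> [16, 16, 25]
  Split: [8, 28, 10] -> [8] and [28, 10]
    Split: [28, 10] -> [28] and [10]
    Merge: [28] + [10] -> [10, 28]
  Merge: [8] + [10, 28] -> [8, 10, 28]
Merge: [16, 16, 25] + [8, 10, 28] -> [8, 10, 16, 16, 25, 28]

Final sorted array: [8, 10, 16, 16, 25, 28]

The merge sort proceeds by recursively splitting the array and merging sorted halves.
After all merges, the sorted array is [8, 10, 16, 16, 25, 28].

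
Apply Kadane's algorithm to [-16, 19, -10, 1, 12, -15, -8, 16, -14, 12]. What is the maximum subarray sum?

Using Kadane's algorithm on [-16, 19, -10, 1, 12, -15, -8, 16, -14, 12]:

Scanning through the array:
Position 1 (value 19): max_ending_here = 19, max_so_far = 19
Position 2 (value -10): max_ending_here = 9, max_so_far = 19
Position 3 (value 1): max_ending_here = 10, max_so_far = 19
Position 4 (value 12): max_ending_here = 22, max_so_far = 22
Position 5 (value -15): max_ending_here = 7, max_so_far = 22
Position 6 (value -8): max_ending_here = -1, max_so_far = 22
Position 7 (value 16): max_ending_here = 16, max_so_far = 22
Position 8 (value -14): max_ending_here = 2, max_so_far = 22
Position 9 (value 12): max_ending_here = 14, max_so_far = 22

Maximum subarray: [19, -10, 1, 12]
Maximum sum: 22

The maximum subarray is [19, -10, 1, 12] with sum 22. This subarray runs from index 1 to index 4.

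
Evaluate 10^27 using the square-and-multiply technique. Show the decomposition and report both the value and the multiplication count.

Computing 10^27 by squaring (build up from 10^1; each line after the first costs one multiplication):

10^1 = 10
10^2 = (10^1)^2 = 10^2 = 100
10^3 = 10 * 10^2 = 10 * 100 = 1000
10^6 = (10^3)^2 = 1000^2 = 1000000
10^12 = (10^6)^2 = 1000000^2 = 1000000000000
10^13 = 10 * 10^12 = 10 * 1000000000000 = 10000000000000
10^26 = (10^13)^2 = 10000000000000^2 = 100000000000000000000000000
10^27 = 10 * 10^26 = 10 * 100000000000000000000000000 = 1000000000000000000000000000

Result: 1000000000000000000000000000
Multiplications needed: 7 (7 lines after 10^1)

10^27 = 1000000000000000000000000000. Using exponentiation by squaring, this requires 7 multiplications. The key idea: if the exponent is even, square the half-power; if odd, multiply by the base once.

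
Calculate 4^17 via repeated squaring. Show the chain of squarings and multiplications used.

Computing 4^17 by squaring (build up from 4^1; each line after the first costs one multiplication):

4^1 = 4
4^2 = (4^1)^2 = 4^2 = 16
4^4 = (4^2)^2 = 16^2 = 256
4^8 = (4^4)^2 = 256^2 = 65536
4^16 = (4^8)^2 = 65536^2 = 4294967296
4^17 = 4 * 4^16 = 4 * 4294967296 = 17179869184

Result: 17179869184
Multiplications needed: 5 (5 lines after 4^1)

4^17 = 17179869184. Using exponentiation by squaring, this requires 5 multiplications. The key idea: if the exponent is even, square the half-power; if odd, multiply by the base once.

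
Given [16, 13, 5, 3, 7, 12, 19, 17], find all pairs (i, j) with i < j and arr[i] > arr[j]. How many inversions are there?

Finding inversions in [16, 13, 5, 3, 7, 12, 19, 17]:

(0, 1): arr[0]=16 > arr[1]=13
(0, 2): arr[0]=16 > arr[2]=5
(0, 3): arr[0]=16 > arr[3]=3
(0, 4): arr[0]=16 > arr[4]=7
(0, 5): arr[0]=16 > arr[5]=12
(1, 2): arr[1]=13 > arr[2]=5
(1, 3): arr[1]=13 > arr[3]=3
(1, 4): arr[1]=13 > arr[4]=7
(1, 5): arr[1]=13 > arr[5]=12
(2, 3): arr[2]=5 > arr[3]=3
(6, 7): arr[6]=19 > arr[7]=17

Total inversions: 11

The array has 11 inversion(s): (0,1), (0,2), (0,3), (0,4), (0,5), (1,2), (1,3), (1,4), (1,5), (2,3), (6,7). Each pair (i,j) satisfies i < j and arr[i] > arr[j].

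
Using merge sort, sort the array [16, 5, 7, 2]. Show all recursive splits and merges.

Merge sort trace:

Split: [16, 5, 7, 2] -> [16, 5] and [7, 2]
  Split: [16, 5] -> [16] and [5]
  Merge: [16] + [5] -> [5, 16]
  Split: [7, 2] -> [7] and [2]
  Merge: [7] + [2] -> [2, 7]
Merge: [5, 16] + [2, 7] -> [2, 5, 7, 16]

Final sorted array: [2, 5, 7, 16]

The merge sort proceeds by recursively splitting the array and merging sorted halves.
After all merges, the sorted array is [2, 5, 7, 16].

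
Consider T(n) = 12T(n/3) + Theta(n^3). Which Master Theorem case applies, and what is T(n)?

Master Theorem for T(n) = 12T(n/3) + O(n^3):

a = 12, b = 3, c = 3
log_b(a) = log_3(12) = 2.2619

Case 3: c = 3 > log_3(12) = 2.2619
T(n) = O(n^3) = O(n^3)

For T(n) = 12T(n/3) + O(n^3): log_3(12) = 2.2619. This is Case 3 of the Master Theorem (c > log_b(a), work dominated by root), giving O(n^3).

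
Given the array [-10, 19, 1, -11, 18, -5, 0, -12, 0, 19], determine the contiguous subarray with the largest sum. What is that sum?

Using Kadane's algorithm on [-10, 19, 1, -11, 18, -5, 0, -12, 0, 19]:

Scanning through the array:
Position 1 (value 19): max_ending_here = 19, max_so_far = 19
Position 2 (value 1): max_ending_here = 20, max_so_far = 20
Position 3 (value -11): max_ending_here = 9, max_so_far = 20
Position 4 (value 18): max_ending_here = 27, max_so_far = 27
Position 5 (value -5): max_ending_here = 22, max_so_far = 27
Position 6 (value 0): max_ending_here = 22, max_so_far = 27
Position 7 (value -12): max_ending_here = 10, max_so_far = 27
Position 8 (value 0): max_ending_here = 10, max_so_far = 27
Position 9 (value 19): max_ending_here = 29, max_so_far = 29

Maximum subarray: [19, 1, -11, 18, -5, 0, -12, 0, 19]
Maximum sum: 29

The maximum subarray is [19, 1, -11, 18, -5, 0, -12, 0, 19] with sum 29. This subarray runs from index 1 to index 9.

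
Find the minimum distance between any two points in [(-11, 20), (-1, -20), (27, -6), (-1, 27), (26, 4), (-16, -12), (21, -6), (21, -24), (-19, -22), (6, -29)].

Computing all pairwise distances among 10 points:

d((-11, 20), (-1, -20)) = 41.2311
d((-11, 20), (27, -6)) = 46.0435
d((-11, 20), (-1, 27)) = 12.2066
d((-11, 20), (26, 4)) = 40.3113
d((-11, 20), (-16, -12)) = 32.3883
d((-11, 20), (21, -6)) = 41.2311
d((-11, 20), (21, -24)) = 54.4059
d((-11, 20), (-19, -22)) = 42.7551
d((-11, 20), (6, -29)) = 51.8652
d((-1, -20), (27, -6)) = 31.305
d((-1, -20), (-1, 27)) = 47.0
d((-1, -20), (26, 4)) = 36.1248
d((-1, -20), (-16, -12)) = 17.0
d((-1, -20), (21, -6)) = 26.0768
d((-1, -20), (21, -24)) = 22.3607
d((-1, -20), (-19, -22)) = 18.1108
d((-1, -20), (6, -29)) = 11.4018
d((27, -6), (-1, 27)) = 43.2782
d((27, -6), (26, 4)) = 10.0499
d((27, -6), (-16, -12)) = 43.4166
d((27, -6), (21, -6)) = 6.0 <-- minimum
d((27, -6), (21, -24)) = 18.9737
d((27, -6), (-19, -22)) = 48.7032
d((27, -6), (6, -29)) = 31.1448
d((-1, 27), (26, 4)) = 35.4683
d((-1, 27), (-16, -12)) = 41.7852
d((-1, 27), (21, -6)) = 39.6611
d((-1, 27), (21, -24)) = 55.5428
d((-1, 27), (-19, -22)) = 52.2015
d((-1, 27), (6, -29)) = 56.4358
d((26, 4), (-16, -12)) = 44.9444
d((26, 4), (21, -6)) = 11.1803
d((26, 4), (21, -24)) = 28.4429
d((26, 4), (-19, -22)) = 51.9711
d((26, 4), (6, -29)) = 38.5876
d((-16, -12), (21, -6)) = 37.4833
d((-16, -12), (21, -24)) = 38.8973
d((-16, -12), (-19, -22)) = 10.4403
d((-16, -12), (6, -29)) = 27.8029
d((21, -6), (21, -24)) = 18.0
d((21, -6), (-19, -22)) = 43.0813
d((21, -6), (6, -29)) = 27.4591
d((21, -24), (-19, -22)) = 40.05
d((21, -24), (6, -29)) = 15.8114
d((-19, -22), (6, -29)) = 25.9615

Closest pair: (27, -6) and (21, -6) with distance 6.0

The closest pair is (27, -6) and (21, -6) with Euclidean distance 6.0. For 10 points, brute-force pairwise comparison is shown above. For large n, the divide-and-conquer algorithm (sort by x, recurse on halves, check the dividing strip) achieves O(n log n).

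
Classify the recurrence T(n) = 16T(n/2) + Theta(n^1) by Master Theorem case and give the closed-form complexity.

Master Theorem for T(n) = 16T(n/2) + O(n^1):

a = 16, b = 2, c = 1
log_b(a) = log_2(16) = 4.0000

Case 1: c = 1 < log_2(16) = 4.0000
T(n) = O(n^(log_2 16)) = O(n^4)

For T(n) = 16T(n/2) + O(n^1): log_2(16) = 4.0000. This is Case 1 of the Master Theorem (c < log_b(a), work dominated by leaves), giving O(n^4).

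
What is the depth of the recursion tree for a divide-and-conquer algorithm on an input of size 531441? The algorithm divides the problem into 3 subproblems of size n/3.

For divide and conquer with division factor 3:

Problem sizes at each level:
Level 0: 531441
Level 1: 177147
Level 2: 59049
Level 3: 19683
Level 4: 6561
Level 5: 2187
Level 6: 729
Level 7: 243
Level 8: 81
Level 9: 27
Level 10: 9
Level 11: 3
Level 12: 1

The root is level 0 and the size-1 base case is level 12 (the tree spans levels 0 through 12, i.e. 13 levels counting the root), so the depth is the number of divisions: log_3(531441) = 12

The recursion tree depth is log_3(531441) = 12. At each level, the problem size is divided by 3, so it takes 12 divisions to reduce to a base case of size 1. The algorithm makes 3 recursive calls at each level.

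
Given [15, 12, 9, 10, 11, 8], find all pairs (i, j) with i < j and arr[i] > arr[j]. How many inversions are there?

Finding inversions in [15, 12, 9, 10, 11, 8]:

(0, 1): arr[0]=15 > arr[1]=12
(0, 2): arr[0]=15 > arr[2]=9
(0, 3): arr[0]=15 > arr[3]=10
(0, 4): arr[0]=15 > arr[4]=11
(0, 5): arr[0]=15 > arr[5]=8
(1, 2): arr[1]=12 > arr[2]=9
(1, 3): arr[1]=12 > arr[3]=10
(1, 4): arr[1]=12 > arr[4]=11
(1, 5): arr[1]=12 > arr[5]=8
(2, 5): arr[2]=9 > arr[5]=8
(3, 5): arr[3]=10 > arr[5]=8
(4, 5): arr[4]=11 > arr[5]=8

Total inversions: 12

The array has 12 inversion(s): (0,1), (0,2), (0,3), (0,4), (0,5), (1,2), (1,3), (1,4), (1,5), (2,5), (3,5), (4,5). Each pair (i,j) satisfies i < j and arr[i] > arr[j].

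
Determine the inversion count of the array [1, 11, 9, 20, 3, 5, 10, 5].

Finding inversions in [1, 11, 9, 20, 3, 5, 10, 5]:

(1, 2): arr[1]=11 > arr[2]=9
(1, 4): arr[1]=11 > arr[4]=3
(1, 5): arr[1]=11 > arr[5]=5
(1, 6): arr[1]=11 > arr[6]=10
(1, 7): arr[1]=11 > arr[7]=5
(2, 4): arr[2]=9 > arr[4]=3
(2, 5): arr[2]=9 > arr[5]=5
(2, 7): arr[2]=9 > arr[7]=5
(3, 4): arr[3]=20 > arr[4]=3
(3, 5): arr[3]=20 > arr[5]=5
(3, 6): arr[3]=20 > arr[6]=10
(3, 7): arr[3]=20 > arr[7]=5
(6, 7): arr[6]=10 > arr[7]=5

Total inversions: 13

The array has 13 inversion(s): (1,2), (1,4), (1,5), (1,6), (1,7), (2,4), (2,5), (2,7), (3,4), (3,5), (3,6), (3,7), (6,7). Each pair (i,j) satisfies i < j and arr[i] > arr[j].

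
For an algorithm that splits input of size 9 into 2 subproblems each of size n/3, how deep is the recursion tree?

For divide and conquer with division factor 3:

Problem sizes at each level:
Level 0: 9
Level 1: 3
Level 2: 1

The root is level 0 and the size-1 base case is level 2 (the tree spans levels 0 through 2, i.e. 3 levels counting the root), so the depth is the number of divisions: log_3(9) = 2

The recursion tree depth is log_3(9) = 2. At each level, the problem size is divided by 3, so it takes 2 divisions to reduce to a base case of size 1. The algorithm makes 2 recursive calls at each level.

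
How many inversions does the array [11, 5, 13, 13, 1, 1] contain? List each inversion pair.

Finding inversions in [11, 5, 13, 13, 1, 1]:

(0, 1): arr[0]=11 > arr[1]=5
(0, 4): arr[0]=11 > arr[4]=1
(0, 5): arr[0]=11 > arr[5]=1
(1, 4): arr[1]=5 > arr[4]=1
(1, 5): arr[1]=5 > arr[5]=1
(2, 4): arr[2]=13 > arr[4]=1
(2, 5): arr[2]=13 > arr[5]=1
(3, 4): arr[3]=13 > arr[4]=1
(3, 5): arr[3]=13 > arr[5]=1

Total inversions: 9

The array has 9 inversion(s): (0,1), (0,4), (0,5), (1,4), (1,5), (2,4), (2,5), (3,4), (3,5). Each pair (i,j) satisfies i < j and arr[i] > arr[j].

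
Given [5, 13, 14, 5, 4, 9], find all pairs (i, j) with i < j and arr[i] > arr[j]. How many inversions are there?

Finding inversions in [5, 13, 14, 5, 4, 9]:

(0, 4): arr[0]=5 > arr[4]=4
(1, 3): arr[1]=13 > arr[3]=5
(1, 4): arr[1]=13 > arr[4]=4
(1, 5): arr[1]=13 > arr[5]=9
(2, 3): arr[2]=14 > arr[3]=5
(2, 4): arr[2]=14 > arr[4]=4
(2, 5): arr[2]=14 > arr[5]=9
(3, 4): arr[3]=5 > arr[4]=4

Total inversions: 8

The array has 8 inversion(s): (0,4), (1,3), (1,4), (1,5), (2,3), (2,4), (2,5), (3,4). Each pair (i,j) satisfies i < j and arr[i] > arr[j].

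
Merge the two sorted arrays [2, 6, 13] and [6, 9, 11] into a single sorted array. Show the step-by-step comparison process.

Merging process:

Compare 2 vs 6: take 2 from left. Merged: [2]
Compare 6 vs 6: take 6 from left. Merged: [2, 6]
Compare 13 vs 6: take 6 from right. Merged: [2, 6, 6]
Compare 13 vs 9: take 9 from right. Merged: [2, 6, 6, 9]
Compare 13 vs 11: take 11 from right. Merged: [2, 6, 6, 9, 11]
Append remaining from left: [13]. Merged: [2, 6, 6, 9, 11, 13]

Final merged array: [2, 6, 6, 9, 11, 13]
Total comparisons: 5

The merged array is [2, 6, 6, 9, 11, 13], requiring 5 comparisons. The merge step runs in O(n) time where n is the total number of elements.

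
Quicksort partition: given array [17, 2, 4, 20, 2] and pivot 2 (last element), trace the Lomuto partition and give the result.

Lomuto partition with pivot = 2:

Initial array: [17, 2, 4, 20, 2]

arr[0]=17 > 2: no swap
arr[1]=2 <= 2: swap with position 0, array becomes [2, 17, 4, 20, 2]
arr[2]=4 > 2: no swap
arr[3]=20 > 2: no swap

Place pivot at position 1: [2, 2, 4, 20, 17]
Pivot position: 1

After partitioning with pivot 2, the array becomes [2, 2, 4, 20, 17]. The pivot is placed at index 1. All elements to the left of the pivot are <= 2, and all elements to the right are > 2.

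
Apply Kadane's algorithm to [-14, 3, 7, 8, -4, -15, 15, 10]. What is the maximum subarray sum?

Using Kadane's algorithm on [-14, 3, 7, 8, -4, -15, 15, 10]:

Scanning through the array:
Position 1 (value 3): max_ending_here = 3, max_so_far = 3
Position 2 (value 7): max_ending_here = 10, max_so_far = 10
Position 3 (value 8): max_ending_here = 18, max_so_far = 18
Position 4 (value -4): max_ending_here = 14, max_so_far = 18
Position 5 (value -15): max_ending_here = -1, max_so_far = 18
Position 6 (value 15): max_ending_here = 15, max_so_far = 18
Position 7 (value 10): max_ending_here = 25, max_so_far = 25

Maximum subarray: [15, 10]
Maximum sum: 25

The maximum subarray is [15, 10] with sum 25. This subarray runs from index 6 to index 7.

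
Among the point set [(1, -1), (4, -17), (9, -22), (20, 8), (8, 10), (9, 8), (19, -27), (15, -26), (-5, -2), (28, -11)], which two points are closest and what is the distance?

Computing all pairwise distances among 10 points:

d((1, -1), (4, -17)) = 16.2788
d((1, -1), (9, -22)) = 22.4722
d((1, -1), (20, 8)) = 21.0238
d((1, -1), (8, 10)) = 13.0384
d((1, -1), (9, 8)) = 12.0416
d((1, -1), (19, -27)) = 31.6228
d((1, -1), (15, -26)) = 28.6531
d((1, -1), (-5, -2)) = 6.0828
d((1, -1), (28, -11)) = 28.7924
d((4, -17), (9, -22)) = 7.0711
d((4, -17), (20, 8)) = 29.6816
d((4, -17), (8, 10)) = 27.2947
d((4, -17), (9, 8)) = 25.4951
d((4, -17), (19, -27)) = 18.0278
d((4, -17), (15, -26)) = 14.2127
d((4, -17), (-5, -2)) = 17.4929
d((4, -17), (28, -11)) = 24.7386
d((9, -22), (20, 8)) = 31.9531
d((9, -22), (8, 10)) = 32.0156
d((9, -22), (9, 8)) = 30.0
d((9, -22), (19, -27)) = 11.1803
d((9, -22), (15, -26)) = 7.2111
d((9, -22), (-5, -2)) = 24.4131
d((9, -22), (28, -11)) = 21.9545
d((20, 8), (8, 10)) = 12.1655
d((20, 8), (9, 8)) = 11.0
d((20, 8), (19, -27)) = 35.0143
d((20, 8), (15, -26)) = 34.3657
d((20, 8), (-5, -2)) = 26.9258
d((20, 8), (28, -11)) = 20.6155
d((8, 10), (9, 8)) = 2.2361 <-- minimum
d((8, 10), (19, -27)) = 38.6005
d((8, 10), (15, -26)) = 36.6742
d((8, 10), (-5, -2)) = 17.6918
d((8, 10), (28, -11)) = 29.0
d((9, 8), (19, -27)) = 36.4005
d((9, 8), (15, -26)) = 34.5254
d((9, 8), (-5, -2)) = 17.2047
d((9, 8), (28, -11)) = 26.8701
d((19, -27), (15, -26)) = 4.1231
d((19, -27), (-5, -2)) = 34.6554
d((19, -27), (28, -11)) = 18.3576
d((15, -26), (-5, -2)) = 31.241
d((15, -26), (28, -11)) = 19.8494
d((-5, -2), (28, -11)) = 34.2053

Closest pair: (8, 10) and (9, 8) with distance 2.2361

The closest pair is (8, 10) and (9, 8) with Euclidean distance 2.2361. For 10 points, brute-force pairwise comparison is shown above. For large n, the divide-and-conquer algorithm (sort by x, recurse on halves, check the dividing strip) achieves O(n log n).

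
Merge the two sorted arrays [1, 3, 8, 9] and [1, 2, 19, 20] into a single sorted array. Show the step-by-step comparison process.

Merging process:

Compare 1 vs 1: take 1 from left. Merged: [1]
Compare 3 vs 1: take 1 from right. Merged: [1, 1]
Compare 3 vs 2: take 2 from right. Merged: [1, 1, 2]
Compare 3 vs 19: take 3 from left. Merged: [1, 1, 2, 3]
Compare 8 vs 19: take 8 from left. Merged: [1, 1, 2, 3, 8]
Compare 9 vs 19: take 9 from left. Merged: [1, 1, 2, 3, 8, 9]
Append remaining from right: [19, 20]. Merged: [1, 1, 2, 3, 8, 9, 19, 20]

Final merged array: [1, 1, 2, 3, 8, 9, 19, 20]
Total comparisons: 6

The merged array is [1, 1, 2, 3, 8, 9, 19, 20], requiring 6 comparisons. The merge step runs in O(n) time where n is the total number of elements.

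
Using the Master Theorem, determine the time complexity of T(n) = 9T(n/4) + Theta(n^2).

Master Theorem for T(n) = 9T(n/4) + O(n^2):

a = 9, b = 4, c = 2
log_b(a) = log_4(9) = 1.5850

Case 3: c = 2 > log_4(9) = 1.5850
T(n) = O(n^2) = O(n^2)

For T(n) = 9T(n/4) + O(n^2): log_4(9) = 1.5850. This is Case 3 of the Master Theorem (c > log_b(a), work dominated by root), giving O(n^2).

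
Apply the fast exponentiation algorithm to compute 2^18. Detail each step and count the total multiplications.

Computing 2^18 by squaring (build up from 2^1; each line after the first costs one multiplication):

2^1 = 2
2^2 = (2^1)^2 = 2^2 = 4
2^4 = (2^2)^2 = 4^2 = 16
2^8 = (2^4)^2 = 16^2 = 256
2^9 = 2 * 2^8 = 2 * 256 = 512
2^18 = (2^9)^2 = 512^2 = 262144

Result: 262144
Multiplications needed: 5 (5 lines after 2^1)

2^18 = 262144. Using exponentiation by squaring, this requires 5 multiplications. The key idea: if the exponent is even, square the half-power; if odd, multiply by the base once.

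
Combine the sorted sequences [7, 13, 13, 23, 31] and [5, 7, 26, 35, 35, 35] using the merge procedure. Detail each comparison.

Merging process:

Compare 7 vs 5: take 5 from right. Merged: [5]
Compare 7 vs 7: take 7 from left. Merged: [5, 7]
Compare 13 vs 7: take 7 from right. Merged: [5, 7, 7]
Compare 13 vs 26: take 13 from left. Merged: [5, 7, 7, 13]
Compare 13 vs 26: take 13 from left. Merged: [5, 7, 7, 13, 13]
Compare 23 vs 26: take 23 from left. Merged: [5, 7, 7, 13, 13, 23]
Compare 31 vs 26: take 26 from right. Merged: [5, 7, 7, 13, 13, 23, 26]
Compare 31 vs 35: take 31 from left. Merged: [5, 7, 7, 13, 13, 23, 26, 31]
Append remaining from right: [35, 35, 35]. Merged: [5, 7, 7, 13, 13, 23, 26, 31, 35, 35, 35]

Final merged array: [5, 7, 7, 13, 13, 23, 26, 31, 35, 35, 35]
Total comparisons: 8

The merged array is [5, 7, 7, 13, 13, 23, 26, 31, 35, 35, 35], requiring 8 comparisons. The merge step runs in O(n) time where n is the total number of elements.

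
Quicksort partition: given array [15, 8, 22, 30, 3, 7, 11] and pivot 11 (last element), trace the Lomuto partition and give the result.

Lomuto partition with pivot = 11:

Initial array: [15, 8, 22, 30, 3, 7, 11]

arr[0]=15 > 11: no swap
arr[1]=8 <= 11: swap with position 0, array becomes [8, 15, 22, 30, 3, 7, 11]
arr[2]=22 > 11: no swap
arr[3]=30 > 11: no swap
arr[4]=3 <= 11: swap with position 1, array becomes [8, 3, 22, 30, 15, 7, 11]
arr[5]=7 <= 11: swap with position 2, array becomes [8, 3, 7, 30, 15, 22, 11]

Place pivot at position 3: [8, 3, 7, 11, 15, 22, 30]
Pivot position: 3

After partitioning with pivot 11, the array becomes [8, 3, 7, 11, 15, 22, 30]. The pivot is placed at index 3. All elements to the left of the pivot are <= 11, and all elements to the right are > 11.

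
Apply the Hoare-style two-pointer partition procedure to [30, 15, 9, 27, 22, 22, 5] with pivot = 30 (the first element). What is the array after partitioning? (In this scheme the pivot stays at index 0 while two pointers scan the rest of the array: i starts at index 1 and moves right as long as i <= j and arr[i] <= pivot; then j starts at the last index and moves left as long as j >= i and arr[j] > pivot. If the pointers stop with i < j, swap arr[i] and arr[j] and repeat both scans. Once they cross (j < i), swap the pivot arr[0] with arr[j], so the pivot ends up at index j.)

Hoare-style two-pointer partition with pivot = 30:

Initial array: [30, 15, 9, 27, 22, 22, 5]

Pointers start at i = 1, j = 6.
i ends at 7, j ends at 6: the pointers have crossed (j < i), so scanning stops.

Swap pivot arr[0] with arr[6] to place pivot at position 6: [5, 15, 9, 27, 22, 22, 30]
Pivot position: 6

After partitioning with pivot 30, the array becomes [5, 15, 9, 27, 22, 22, 30]. The pivot is placed at index 6. All elements to the left of the pivot are <= 30, and all elements to the right are > 30.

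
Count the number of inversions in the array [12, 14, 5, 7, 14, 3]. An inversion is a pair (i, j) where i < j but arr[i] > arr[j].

Finding inversions in [12, 14, 5, 7, 14, 3]:

(0, 2): arr[0]=12 > arr[2]=5
(0, 3): arr[0]=12 > arr[3]=7
(0, 5): arr[0]=12 > arr[5]=3
(1, 2): arr[1]=14 > arr[2]=5
(1, 3): arr[1]=14 > arr[3]=7
(1, 5): arr[1]=14 > arr[5]=3
(2, 5): arr[2]=5 > arr[5]=3
(3, 5): arr[3]=7 > arr[5]=3
(4, 5): arr[4]=14 > arr[5]=3

Total inversions: 9

The array has 9 inversion(s): (0,2), (0,3), (0,5), (1,2), (1,3), (1,5), (2,5), (3,5), (4,5). Each pair (i,j) satisfies i < j and arr[i] > arr[j].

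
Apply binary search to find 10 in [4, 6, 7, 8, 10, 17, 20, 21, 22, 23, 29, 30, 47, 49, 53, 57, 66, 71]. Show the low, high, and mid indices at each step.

Binary search for 10 in [4, 6, 7, 8, 10, 17, 20, 21, 22, 23, 29, 30, 47, 49, 53, 57, 66, 71]:

lo=0, hi=17, mid=8, arr[mid]=22 -> 22 > 10, search left half
lo=0, hi=7, mid=3, arr[mid]=8 -> 8 < 10, search right half
lo=4, hi=7, mid=5, arr[mid]=17 -> 17 > 10, search left half
lo=4, hi=4, mid=4, arr[mid]=10 -> Found target at index 4!

Binary search finds 10 at index 4 after 4 comparisons. The search repeatedly halves the search space by comparing with the middle element.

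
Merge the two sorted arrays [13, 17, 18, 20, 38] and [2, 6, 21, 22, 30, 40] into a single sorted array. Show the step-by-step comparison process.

Merging process:

Compare 13 vs 2: take 2 from right. Merged: [2]
Compare 13 vs 6: take 6 from right. Merged: [2, 6]
Compare 13 vs 21: take 13 from left. Merged: [2, 6, 13]
Compare 17 vs 21: take 17 from left. Merged: [2, 6, 13, 17]
Compare 18 vs 21: take 18 from left. Merged: [2, 6, 13, 17, 18]
Compare 20 vs 21: take 20 from left. Merged: [2, 6, 13, 17, 18, 20]
Compare 38 vs 21: take 21 from right. Merged: [2, 6, 13, 17, 18, 20, 21]
Compare 38 vs 22: take 22 from right. Merged: [2, 6, 13, 17, 18, 20, 21, 22]
Compare 38 vs 30: take 30 from right. Merged: [2, 6, 13, 17, 18, 20, 21, 22, 30]
Compare 38 vs 40: take 38 from left. Merged: [2, 6, 13, 17, 18, 20, 21, 22, 30, 38]
Append remaining from right: [40]. Merged: [2, 6, 13, 17, 18, 20, 21, 22, 30, 38, 40]

Final merged array: [2, 6, 13, 17, 18, 20, 21, 22, 30, 38, 40]
Total comparisons: 10

The merged array is [2, 6, 13, 17, 18, 20, 21, 22, 30, 38, 40], requiring 10 comparisons. The merge step runs in O(n) time where n is the total number of elements.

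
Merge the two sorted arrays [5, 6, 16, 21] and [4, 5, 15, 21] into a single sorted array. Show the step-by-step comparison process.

Merging process:

Compare 5 vs 4: take 4 from right. Merged: [4]
Compare 5 vs 5: take 5 from left. Merged: [4, 5]
Compare 6 vs 5: take 5 from right. Merged: [4, 5, 5]
Compare 6 vs 15: take 6 from left. Merged: [4, 5, 5, 6]
Compare 16 vs 15: take 15 from right. Merged: [4, 5, 5, 6, 15]
Compare 16 vs 21: take 16 from left. Merged: [4, 5, 5, 6, 15, 16]
Compare 21 vs 21: take 21 from left. Merged: [4, 5, 5, 6, 15, 16, 21]
Append remaining from right: [21]. Merged: [4, 5, 5, 6, 15, 16, 21, 21]

Final merged array: [4, 5, 5, 6, 15, 16, 21, 21]
Total comparisons: 7

The merged array is [4, 5, 5, 6, 15, 16, 21, 21], requiring 7 comparisons. The merge step runs in O(n) time where n is the total number of elements.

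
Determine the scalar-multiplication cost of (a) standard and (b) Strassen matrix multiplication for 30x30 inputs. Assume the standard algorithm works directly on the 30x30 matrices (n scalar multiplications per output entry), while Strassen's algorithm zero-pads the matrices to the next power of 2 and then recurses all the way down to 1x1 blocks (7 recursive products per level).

Matrix multiplication for 30x30 matrices:

Strassen's algorithm requires power-of-2 dimensions. Pad 30x30 to 32x32 (next power of 2).

Standard algorithm: 30^3 = 27000 multiplications
Strassen's algorithm: 7^(log2(32)) = 7^5 = 16807 multiplications
Savings: 27000 - 16807 = 10193 multiplications

Standard: 27000 multiplications (30^3). Strassen: 16807 multiplications (7^5, after padding to 32x32). Strassen reduces 8 recursive multiplications to 7 at each level.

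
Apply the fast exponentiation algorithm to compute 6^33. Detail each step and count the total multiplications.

Computing 6^33 by squaring (build up from 6^1; each line after the first costs one multiplication):

6^1 = 6
6^2 = (6^1)^2 = 6^2 = 36
6^4 = (6^2)^2 = 36^2 = 1296
6^8 = (6^4)^2 = 1296^2 = 1679616
6^16 = (6^8)^2 = 1679616^2 = 2821109907456
6^32 = (6^16)^2 = 2821109907456^2 = 7958661109946400884391936
6^33 = 6 * 6^32 = 6 * 7958661109946400884391936 = 47751966659678405306351616

Result: 47751966659678405306351616
Multiplications needed: 6 (6 lines after 6^1)

6^33 = 47751966659678405306351616. Using exponentiation by squaring, this requires 6 multiplications. The key idea: if the exponent is even, square the half-power; if odd, multiply by the base once.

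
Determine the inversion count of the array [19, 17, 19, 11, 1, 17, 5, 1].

Finding inversions in [19, 17, 19, 11, 1, 17, 5, 1]:

(0, 1): arr[0]=19 > arr[1]=17
(0, 3): arr[0]=19 > arr[3]=11
(0, 4): arr[0]=19 > arr[4]=1
(0, 5): arr[0]=19 > arr[5]=17
(0, 6): arr[0]=19 > arr[6]=5
(0, 7): arr[0]=19 > arr[7]=1
(1, 3): arr[1]=17 > arr[3]=11
(1, 4): arr[1]=17 > arr[4]=1
(1, 6): arr[1]=17 > arr[6]=5
(1, 7): arr[1]=17 > arr[7]=1
(2, 3): arr[2]=19 > arr[3]=11
(2, 4): arr[2]=19 > arr[4]=1
(2, 5): arr[2]=19 > arr[5]=17
(2, 6): arr[2]=19 > arr[6]=5
(2, 7): arr[2]=19 > arr[7]=1
(3, 4): arr[3]=11 > arr[4]=1
(3, 6): arr[3]=11 > arr[6]=5
(3, 7): arr[3]=11 > arr[7]=1
(5, 6): arr[5]=17 > arr[6]=5
(5, 7): arr[5]=17 > arr[7]=1
(6, 7): arr[6]=5 > arr[7]=1

Total inversions: 21

The array has 21 inversion(s): (0,1), (0,3), (0,4), (0,5), (0,6), (0,7), (1,3), (1,4), (1,6), (1,7), (2,3), (2,4), (2,5), (2,6), (2,7), (3,4), (3,6), (3,7), (5,6), (5,7), (6,7). Each pair (i,j) satisfies i < j and arr[i] > arr[j].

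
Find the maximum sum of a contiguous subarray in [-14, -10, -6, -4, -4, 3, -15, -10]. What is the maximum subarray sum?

Using Kadane's algorithm on [-14, -10, -6, -4, -4, 3, -15, -10]:

Scanning through the array:
Position 1 (value -10): max_ending_here = -10, max_so_far = -10
Position 2 (value -6): max_ending_here = -6, max_so_far = -6
Position 3 (value -4): max_ending_here = -4, max_so_far = -4
Position 4 (value -4): max_ending_here = -4, max_so_far = -4
Position 5 (value 3): max_ending_here = 3, max_so_far = 3
Position 6 (value -15): max_ending_here = -12, max_so_far = 3
Position 7 (value -10): max_ending_here = -10, max_so_far = 3

Maximum subarray: [3]
Maximum sum: 3

The maximum subarray is [3] with sum 3. This subarray runs from index 5 to index 5.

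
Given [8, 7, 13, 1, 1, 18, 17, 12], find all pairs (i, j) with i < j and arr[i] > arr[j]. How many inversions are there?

Finding inversions in [8, 7, 13, 1, 1, 18, 17, 12]:

(0, 1): arr[0]=8 > arr[1]=7
(0, 3): arr[0]=8 > arr[3]=1
(0, 4): arr[0]=8 > arr[4]=1
(1, 3): arr[1]=7 > arr[3]=1
(1, 4): arr[1]=7 > arr[4]=1
(2, 3): arr[2]=13 > arr[3]=1
(2, 4): arr[2]=13 > arr[4]=1
(2, 7): arr[2]=13 > arr[7]=12
(5, 6): arr[5]=18 > arr[6]=17
(5, 7): arr[5]=18 > arr[7]=12
(6, 7): arr[6]=17 > arr[7]=12

Total inversions: 11

The array has 11 inversion(s): (0,1), (0,3), (0,4), (1,3), (1,4), (2,3), (2,4), (2,7), (5,6), (5,7), (6,7). Each pair (i,j) satisfies i < j and arr[i] > arr[j].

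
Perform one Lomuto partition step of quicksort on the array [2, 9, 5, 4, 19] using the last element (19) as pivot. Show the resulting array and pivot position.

Lomuto partition with pivot = 19:

Initial array: [2, 9, 5, 4, 19]

arr[0]=2 <= 19: swap with position 0, array becomes [2, 9, 5, 4, 19]
arr[1]=9 <= 19: swap with position 1, array becomes [2, 9, 5, 4, 19]
arr[2]=5 <= 19: swap with position 2, array becomes [2, 9, 5, 4, 19]
arr[3]=4 <= 19: swap with position 3, array becomes [2, 9, 5, 4, 19]

Place pivot at position 4: [2, 9, 5, 4, 19]
Pivot position: 4

After partitioning with pivot 19, the array becomes [2, 9, 5, 4, 19]. The pivot is placed at index 4. All elements to the left of the pivot are <= 19, and all elements to the right are > 19.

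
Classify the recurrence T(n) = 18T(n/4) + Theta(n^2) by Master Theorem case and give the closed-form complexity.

Master Theorem for T(n) = 18T(n/4) + O(n^2):

a = 18, b = 4, c = 2
log_b(a) = log_4(18) = 2.0850

Case 1: c = 2 < log_4(18) = 2.0850
T(n) = O(n^(log_4 18))

For T(n) = 18T(n/4) + O(n^2): log_4(18) = 2.0850. This is Case 1 of the Master Theorem (c < log_b(a), work dominated by leaves), giving O(n^(log_4 18)).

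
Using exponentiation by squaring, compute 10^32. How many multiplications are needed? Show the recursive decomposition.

Computing 10^32 by squaring (build up from 10^1; each line after the first costs one multiplication):

10^1 = 10
10^2 = (10^1)^2 = 10^2 = 100
10^4 = (10^2)^2 = 100^2 = 10000
10^8 = (10^4)^2 = 10000^2 = 100000000
10^16 = (10^8)^2 = 100000000^2 = 10000000000000000
10^32 = (10^16)^2 = 10000000000000000^2 = 100000000000000000000000000000000

Result: 100000000000000000000000000000000
Multiplications needed: 5 (5 lines after 10^1)

10^32 = 100000000000000000000000000000000. Using exponentiation by squaring, this requires 5 multiplications. The key idea: if the exponent is even, square the half-power; if odd, multiply by the base once.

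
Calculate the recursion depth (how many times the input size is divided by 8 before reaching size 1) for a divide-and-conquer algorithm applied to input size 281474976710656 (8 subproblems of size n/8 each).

For divide and conquer with division factor 8:

Problem sizes at each level:
Level 0: 281474976710656
Level 1: 35184372088832
Level 2: 4398046511104
Level 3: 549755813888
Level 4: 68719476736
Level 5: 8589934592
Level 6: 1073741824
Level 7: 134217728
Level 8: 16777216
Level 9: 2097152
Level 10: 262144
Level 11: 32768
Level 12: 4096
Level 13: 512
Level 14: 64
Level 15: 8
Level 16: 1

The root is level 0 and the size-1 base case is level 16 (the tree spans levels 0 through 16, i.e. 17 levels counting the root), so the depth is the number of divisions: log_8(281474976710656) = 16

The recursion tree depth is log_8(281474976710656) = 16. At each level, the problem size is divided by 8, so it takes 16 divisions to reduce to a base case of size 1. The algorithm makes 8 recursive calls at each level.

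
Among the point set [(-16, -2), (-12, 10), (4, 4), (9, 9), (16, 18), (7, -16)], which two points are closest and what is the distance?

Computing all pairwise distances among 6 points:

d((-16, -2), (-12, 10)) = 12.6491
d((-16, -2), (4, 4)) = 20.8806
d((-16, -2), (9, 9)) = 27.313
d((-16, -2), (16, 18)) = 37.7359
d((-16, -2), (7, -16)) = 26.9258
d((-12, 10), (4, 4)) = 17.088
d((-12, 10), (9, 9)) = 21.0238
d((-12, 10), (16, 18)) = 29.1204
d((-12, 10), (7, -16)) = 32.2025
d((4, 4), (9, 9)) = 7.0711 <-- minimum
d((4, 4), (16, 18)) = 18.4391
d((4, 4), (7, -16)) = 20.2237
d((9, 9), (16, 18)) = 11.4018
d((9, 9), (7, -16)) = 25.0799
d((16, 18), (7, -16)) = 35.171

Closest pair: (4, 4) and (9, 9) with distance 7.0711

The closest pair is (4, 4) and (9, 9) with Euclidean distance 7.0711. For 6 points, brute-force pairwise comparison is shown above. For large n, the divide-and-conquer algorithm (sort by x, recurse on halves, check the dividing strip) achieves O(n log n).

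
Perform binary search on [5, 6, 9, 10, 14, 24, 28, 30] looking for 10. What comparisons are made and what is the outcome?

Binary search for 10 in [5, 6, 9, 10, 14, 24, 28, 30]:

lo=0, hi=7, mid=3, arr[mid]=10 -> Found target at index 3!

Binary search finds 10 at index 3 after 1 comparisons. The search repeatedly halves the search space by comparing with the middle element.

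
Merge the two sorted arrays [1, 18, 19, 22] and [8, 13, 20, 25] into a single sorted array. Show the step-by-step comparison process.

Merging process:

Compare 1 vs 8: take 1 from left. Merged: [1]
Compare 18 vs 8: take 8 from right. Merged: [1, 8]
Compare 18 vs 13: take 13 from right. Merged: [1, 8, 13]
Compare 18 vs 20: take 18 from left. Merged: [1, 8, 13, 18]
Compare 19 vs 20: take 19 from left. Merged: [1, 8, 13, 18, 19]
Compare 22 vs 20: take 20 from right. Merged: [1, 8, 13, 18, 19, 20]
Compare 22 vs 25: take 22 from left. Merged: [1, 8, 13, 18, 19, 20, 22]
Append remaining from right: [25]. Merged: [1, 8, 13, 18, 19, 20, 22, 25]

Final merged array: [1, 8, 13, 18, 19, 20, 22, 25]
Total comparisons: 7

The merged array is [1, 8, 13, 18, 19, 20, 22, 25], requiring 7 comparisons. The merge step runs in O(n) time where n is the total number of elements.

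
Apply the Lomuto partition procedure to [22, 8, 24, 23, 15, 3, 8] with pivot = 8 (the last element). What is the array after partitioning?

Lomuto partition with pivot = 8:

Initial array: [22, 8, 24, 23, 15, 3, 8]

arr[0]=22 > 8: no swap
arr[1]=8 <= 8: swap with position 0, array becomes [8, 22, 24, 23, 15, 3, 8]
arr[2]=24 > 8: no swap
arr[3]=23 > 8: no swap
arr[4]=15 > 8: no swap
arr[5]=3 <= 8: swap with position 1, array becomes [8, 3, 24, 23, 15, 22, 8]

Place pivot at position 2: [8, 3, 8, 23, 15, 22, 24]
Pivot position: 2

After partitioning with pivot 8, the array becomes [8, 3, 8, 23, 15, 22, 24]. The pivot is placed at index 2. All elements to the left of the pivot are <= 8, and all elements to the right are > 8.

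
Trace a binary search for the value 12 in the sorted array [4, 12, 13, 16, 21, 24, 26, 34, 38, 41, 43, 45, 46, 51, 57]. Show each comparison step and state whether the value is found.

Binary search for 12 in [4, 12, 13, 16, 21, 24, 26, 34, 38, 41, 43, 45, 46, 51, 57]:

lo=0, hi=14, mid=7, arr[mid]=34 -> 34 > 12, search left half
lo=0, hi=6, mid=3, arr[mid]=16 -> 16 > 12, search left half
lo=0, hi=2, mid=1, arr[mid]=12 -> Found target at index 1!

Binary search finds 12 at index 1 after 3 comparisons. The search repeatedly halves the search space by comparing with the middle element.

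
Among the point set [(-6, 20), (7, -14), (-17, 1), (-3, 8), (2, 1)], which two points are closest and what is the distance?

Computing all pairwise distances among 5 points:

d((-6, 20), (7, -14)) = 36.4005
d((-6, 20), (-17, 1)) = 21.9545
d((-6, 20), (-3, 8)) = 12.3693
d((-6, 20), (2, 1)) = 20.6155
d((7, -14), (-17, 1)) = 28.3019
d((7, -14), (-3, 8)) = 24.1661
d((7, -14), (2, 1)) = 15.8114
d((-17, 1), (-3, 8)) = 15.6525
d((-17, 1), (2, 1)) = 19.0
d((-3, 8), (2, 1)) = 8.6023 <-- minimum

Closest pair: (-3, 8) and (2, 1) with distance 8.6023

The closest pair is (-3, 8) and (2, 1) with Euclidean distance 8.6023. For 5 points, brute-force pairwise comparison is shown above. For large n, the divide-and-conquer algorithm (sort by x, recurse on halves, check the dividing strip) achieves O(n log n).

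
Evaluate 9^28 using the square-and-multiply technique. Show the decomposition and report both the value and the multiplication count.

Computing 9^28 by squaring (build up from 9^1; each line after the first costs one multiplication):

9^1 = 9
9^2 = (9^1)^2 = 9^2 = 81
9^3 = 9 * 9^2 = 9 * 81 = 729
9^6 = (9^3)^2 = 729^2 = 531441
9^7 = 9 * 9^6 = 9 * 531441 = 4782969
9^14 = (9^7)^2 = 4782969^2 = 22876792454961
9^28 = (9^14)^2 = 22876792454961^2 = 523347633027360537213511521

Result: 523347633027360537213511521
Multiplications needed: 6 (6 lines after 9^1)

9^28 = 523347633027360537213511521. Using exponentiation by squaring, this requires 6 multiplications. The key idea: if the exponent is even, square the half-power; if odd, multiply by the base once.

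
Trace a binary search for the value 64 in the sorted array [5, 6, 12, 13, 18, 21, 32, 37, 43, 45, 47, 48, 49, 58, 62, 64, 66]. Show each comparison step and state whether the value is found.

Binary search for 64 in [5, 6, 12, 13, 18, 21, 32, 37, 43, 45, 47, 48, 49, 58, 62, 64, 66]:

lo=0, hi=16, mid=8, arr[mid]=43 -> 43 < 64, search right half
lo=9, hi=16, mid=12, arr[mid]=49 -> 49 < 64, search right half
lo=13, hi=16, mid=14, arr[mid]=62 -> 62 < 64, search right half
lo=15, hi=16, mid=15, arr[mid]=64 -> Found target at index 15!

Binary search finds 64 at index 15 after 4 comparisons. The search repeatedly halves the search space by comparing with the middle element.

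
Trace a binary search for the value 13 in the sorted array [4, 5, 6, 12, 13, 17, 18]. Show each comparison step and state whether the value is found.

Binary search for 13 in [4, 5, 6, 12, 13, 17, 18]:

lo=0, hi=6, mid=3, arr[mid]=12 -> 12 < 13, search right half
lo=4, hi=6, mid=5, arr[mid]=17 -> 17 > 13, search left half
lo=4, hi=4, mid=4, arr[mid]=13 -> Found target at index 4!

Binary search finds 13 at index 4 after 3 comparisons. The search repeatedly halves the search space by comparing with the middle element.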